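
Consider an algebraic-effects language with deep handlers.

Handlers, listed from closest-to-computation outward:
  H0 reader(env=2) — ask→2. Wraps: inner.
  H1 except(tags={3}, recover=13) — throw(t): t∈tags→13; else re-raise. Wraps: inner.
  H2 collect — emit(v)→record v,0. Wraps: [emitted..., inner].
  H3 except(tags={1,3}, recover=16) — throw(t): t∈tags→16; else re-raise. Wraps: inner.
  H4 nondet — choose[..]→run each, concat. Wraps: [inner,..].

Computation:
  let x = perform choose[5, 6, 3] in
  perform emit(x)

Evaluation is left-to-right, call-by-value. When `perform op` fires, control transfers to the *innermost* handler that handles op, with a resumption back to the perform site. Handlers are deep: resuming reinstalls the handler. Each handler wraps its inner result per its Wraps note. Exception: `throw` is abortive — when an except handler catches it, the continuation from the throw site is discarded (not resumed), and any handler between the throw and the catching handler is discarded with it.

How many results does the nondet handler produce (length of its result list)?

Step-by-step:
choose[5, 6, 3] @ H4
  branch[0] choose=5:
    emit(5) @ H2 ⇒ out+=5
    H0 returns 0
    H1 returns 0
    H2 returns [5, 0]
    H3 returns [5, 0]
    H4 returns [[5, 0]]
  branch[1] choose=6:
    emit(6) @ H2 ⇒ out+=6
    H0 returns 0
    H1 returns 0
    H2 returns [6, 0]
    H3 returns [6, 0]
    H4 returns [[6, 0]]
  branch[2] choose=3:
    emit(3) @ H2 ⇒ out+=3
    H0 returns 0
    H1 returns 0
    H2 returns [3, 0]
    H3 returns [3, 0]
    H4 returns [[3, 0]]
= [[5, 0], [6, 0], [3, 0]]

Answer: 3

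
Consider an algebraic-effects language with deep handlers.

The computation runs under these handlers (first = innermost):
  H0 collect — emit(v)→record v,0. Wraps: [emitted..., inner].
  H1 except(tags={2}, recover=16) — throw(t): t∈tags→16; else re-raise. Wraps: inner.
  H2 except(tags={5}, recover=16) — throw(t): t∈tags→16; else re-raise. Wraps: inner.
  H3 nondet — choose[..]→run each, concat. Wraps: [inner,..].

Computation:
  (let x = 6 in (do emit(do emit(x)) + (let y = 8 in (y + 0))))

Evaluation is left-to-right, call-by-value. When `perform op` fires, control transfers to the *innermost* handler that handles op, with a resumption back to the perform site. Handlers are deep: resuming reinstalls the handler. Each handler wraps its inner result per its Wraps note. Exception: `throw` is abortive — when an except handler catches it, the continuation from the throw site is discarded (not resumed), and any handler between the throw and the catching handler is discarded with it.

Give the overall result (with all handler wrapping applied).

Step-by-step:
emit(6) @ H0 ⇒ out+=6
emit(0) @ H0 ⇒ out+=0
H0 returns [6, 0, 8]
H1 returns [6, 0, 8]
H2 returns [6, 0, 8]
H3 returns [[6, 0, 8]]
= [[6, 0, 8]]

Answer: [[6, 0, 8]]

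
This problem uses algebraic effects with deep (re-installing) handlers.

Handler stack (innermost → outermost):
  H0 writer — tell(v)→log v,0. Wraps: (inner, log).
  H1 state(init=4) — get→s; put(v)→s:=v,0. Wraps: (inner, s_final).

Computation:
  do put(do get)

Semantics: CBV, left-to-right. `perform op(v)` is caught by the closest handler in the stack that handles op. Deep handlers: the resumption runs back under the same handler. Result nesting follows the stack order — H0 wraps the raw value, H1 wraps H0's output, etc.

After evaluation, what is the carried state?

Answer: 4

Evaluation trace:
get @ H1 ⇒ 4
put(4) @ H1 ⇒ s:=4
H0 returns (0, ())
H1 returns ((0, ()), 4)
= ((0, ()), 4)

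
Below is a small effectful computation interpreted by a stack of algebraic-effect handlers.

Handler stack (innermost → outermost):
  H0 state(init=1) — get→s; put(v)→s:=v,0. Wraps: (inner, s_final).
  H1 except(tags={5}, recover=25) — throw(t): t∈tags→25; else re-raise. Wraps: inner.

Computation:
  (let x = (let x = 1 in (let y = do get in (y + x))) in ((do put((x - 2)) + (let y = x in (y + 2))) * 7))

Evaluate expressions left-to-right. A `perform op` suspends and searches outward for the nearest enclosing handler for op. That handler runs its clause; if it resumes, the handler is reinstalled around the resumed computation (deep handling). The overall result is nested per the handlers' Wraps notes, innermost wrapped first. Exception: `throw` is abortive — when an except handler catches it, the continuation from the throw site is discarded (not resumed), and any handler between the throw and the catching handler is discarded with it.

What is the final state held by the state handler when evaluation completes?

Step-by-step:
get @ H0 ⇒ 1
put(0) @ H0 ⇒ s:=0
H0 returns (28, 0)
H1 returns (28, 0)
= (28, 0)

Answer: 0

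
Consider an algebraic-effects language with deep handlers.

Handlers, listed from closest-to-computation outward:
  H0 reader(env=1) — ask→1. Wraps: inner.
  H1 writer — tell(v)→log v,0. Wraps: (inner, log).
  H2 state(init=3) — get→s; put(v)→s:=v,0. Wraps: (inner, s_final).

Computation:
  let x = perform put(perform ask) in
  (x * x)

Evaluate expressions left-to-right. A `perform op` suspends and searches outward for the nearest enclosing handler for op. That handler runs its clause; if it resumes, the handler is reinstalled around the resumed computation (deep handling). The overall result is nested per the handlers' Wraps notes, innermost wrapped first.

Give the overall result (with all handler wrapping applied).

Working:
ask @ H0 ⇒ 1
put(1) @ H2 ⇒ s:=1
H0 returns 0
H1 returns (0, ())
H2 returns ((0, ()), 1)
= ((0, ()), 1)

Answer: ((0, ()), 1)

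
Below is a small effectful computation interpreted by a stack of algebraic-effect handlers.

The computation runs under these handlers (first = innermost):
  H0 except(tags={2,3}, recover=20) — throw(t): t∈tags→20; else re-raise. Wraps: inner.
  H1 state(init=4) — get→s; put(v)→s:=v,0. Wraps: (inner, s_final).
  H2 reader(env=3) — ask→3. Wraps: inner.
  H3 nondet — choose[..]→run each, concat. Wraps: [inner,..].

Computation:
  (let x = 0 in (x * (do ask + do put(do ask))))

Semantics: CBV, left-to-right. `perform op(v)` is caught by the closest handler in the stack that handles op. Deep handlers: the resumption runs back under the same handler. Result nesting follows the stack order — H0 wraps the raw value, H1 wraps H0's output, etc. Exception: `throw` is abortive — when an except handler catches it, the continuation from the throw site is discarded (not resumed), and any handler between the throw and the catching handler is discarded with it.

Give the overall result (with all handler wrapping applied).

Answer: [(0, 3)]

Evaluation trace:
ask @ H2 ⇒ 3
ask @ H2 ⇒ 3
put(3) @ H1 ⇒ s:=3
H0 returns 0
H1 returns (0, 3)
H2 returns (0, 3)
H3 returns [(0, 3)]
= [(0, 3)]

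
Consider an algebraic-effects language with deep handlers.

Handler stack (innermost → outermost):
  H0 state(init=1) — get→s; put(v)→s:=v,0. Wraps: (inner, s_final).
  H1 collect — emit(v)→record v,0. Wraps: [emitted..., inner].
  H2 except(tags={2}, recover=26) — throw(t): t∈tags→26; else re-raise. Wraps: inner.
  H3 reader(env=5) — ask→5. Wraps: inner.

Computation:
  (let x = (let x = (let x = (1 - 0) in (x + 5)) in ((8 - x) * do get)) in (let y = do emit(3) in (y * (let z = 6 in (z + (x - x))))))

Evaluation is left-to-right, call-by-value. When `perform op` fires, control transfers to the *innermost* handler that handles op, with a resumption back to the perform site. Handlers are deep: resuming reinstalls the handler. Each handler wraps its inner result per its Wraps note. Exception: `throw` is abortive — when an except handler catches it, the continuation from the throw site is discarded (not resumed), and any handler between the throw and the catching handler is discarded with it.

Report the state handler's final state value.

Working:
get @ H0 ⇒ 1
emit(3) @ H1 ⇒ out+=3
H0 returns (0, 1)
H1 returns [3, (0, 1)]
H2 returns [3, (0, 1)]
H3 returns [3, (0, 1)]
= [3, (0, 1)]

Answer: 1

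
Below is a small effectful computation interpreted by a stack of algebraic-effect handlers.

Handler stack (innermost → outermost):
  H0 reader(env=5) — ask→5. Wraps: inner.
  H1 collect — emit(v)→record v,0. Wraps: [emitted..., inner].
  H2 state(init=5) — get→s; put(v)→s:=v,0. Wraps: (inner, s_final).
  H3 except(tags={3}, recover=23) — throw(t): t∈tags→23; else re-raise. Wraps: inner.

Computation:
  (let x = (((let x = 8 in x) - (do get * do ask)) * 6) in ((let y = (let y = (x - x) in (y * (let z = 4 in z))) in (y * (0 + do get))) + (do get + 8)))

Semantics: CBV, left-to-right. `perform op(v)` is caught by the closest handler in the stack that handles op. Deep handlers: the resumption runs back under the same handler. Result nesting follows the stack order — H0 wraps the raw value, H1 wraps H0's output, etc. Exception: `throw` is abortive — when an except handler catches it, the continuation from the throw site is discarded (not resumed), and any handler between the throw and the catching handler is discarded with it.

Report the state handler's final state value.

Answer: 5

Step-by-step:
get @ H2 ⇒ 5
ask @ H0 ⇒ 5
get @ H2 ⇒ 5
get @ H2 ⇒ 5
H0 returns 13
H1 returns [13]
H2 returns ([13], 5)
H3 returns ([13], 5)
= ([13], 5)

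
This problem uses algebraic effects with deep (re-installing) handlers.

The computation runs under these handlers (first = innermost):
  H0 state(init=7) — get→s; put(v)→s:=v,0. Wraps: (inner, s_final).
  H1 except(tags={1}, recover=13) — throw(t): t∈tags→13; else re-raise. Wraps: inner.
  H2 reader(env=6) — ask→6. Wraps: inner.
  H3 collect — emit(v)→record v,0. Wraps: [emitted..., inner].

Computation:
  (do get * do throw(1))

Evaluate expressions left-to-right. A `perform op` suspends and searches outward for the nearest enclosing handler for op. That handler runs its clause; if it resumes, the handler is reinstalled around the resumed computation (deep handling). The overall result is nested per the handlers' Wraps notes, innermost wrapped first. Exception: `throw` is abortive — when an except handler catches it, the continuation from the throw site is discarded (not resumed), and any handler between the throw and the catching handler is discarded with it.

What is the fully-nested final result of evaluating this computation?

Answer: [13]

Working:
get @ H0 ⇒ 7
throw(1) @ H1 caught ⇒ 13
H2 returns 13
H3 returns [13]
= [13]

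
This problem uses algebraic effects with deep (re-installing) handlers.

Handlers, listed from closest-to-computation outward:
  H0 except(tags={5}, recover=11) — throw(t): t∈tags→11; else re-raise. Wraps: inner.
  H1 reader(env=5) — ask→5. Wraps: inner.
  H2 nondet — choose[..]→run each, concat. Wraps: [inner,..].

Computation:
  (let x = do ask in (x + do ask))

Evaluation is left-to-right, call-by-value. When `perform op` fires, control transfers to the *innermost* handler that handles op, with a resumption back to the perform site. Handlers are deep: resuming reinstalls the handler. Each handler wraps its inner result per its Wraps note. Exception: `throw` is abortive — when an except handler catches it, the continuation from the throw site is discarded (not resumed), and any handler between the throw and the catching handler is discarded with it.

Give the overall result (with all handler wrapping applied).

Evaluation trace:
ask @ H1 ⇒ 5
ask @ H1 ⇒ 5
H0 returns 10
H1 returns 10
H2 returns [10]
= [10]

Answer: [10]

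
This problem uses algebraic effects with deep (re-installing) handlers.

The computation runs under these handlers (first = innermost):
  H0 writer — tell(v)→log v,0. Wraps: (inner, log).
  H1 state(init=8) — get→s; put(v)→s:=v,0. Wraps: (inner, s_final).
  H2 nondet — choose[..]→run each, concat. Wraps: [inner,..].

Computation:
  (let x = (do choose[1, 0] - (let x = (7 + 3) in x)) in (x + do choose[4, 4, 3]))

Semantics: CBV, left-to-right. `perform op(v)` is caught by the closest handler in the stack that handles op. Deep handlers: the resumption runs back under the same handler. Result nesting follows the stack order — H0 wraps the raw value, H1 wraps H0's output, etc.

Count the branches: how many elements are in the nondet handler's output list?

Answer: 6

Working:
choose[1, 0] @ H2
  branch[0] choose=1:
    choose[4, 4, 3] @ H2
      branch[0] choose=4:
        H0 returns (-5, ())
        H1 returns ((-5, ()), 8)
        H2 returns [((-5, ()), 8)]
      branch[1] choose=4:
        H0 returns (-5, ())
        H1 returns ((-5, ()), 8)
        H2 returns [((-5, ()), 8)]
      branch[2] choose=3:
        H0 returns (-6, ())
        H1 returns ((-6, ()), 8)
        H2 returns [((-6, ()), 8)]
  branch[1] choose=0:
    choose[4, 4, 3] @ H2
      branch[0] choose=4:
        H0 returns (-6, ())
        H1 returns ((-6, ()), 8)
        H2 returns [((-6, ()), 8)]
      branch[1] choose=4:
        H0 returns (-6, ())
        H1 returns ((-6, ()), 8)
        H2 returns [((-6, ()), 8)]
      branch[2] choose=3:
        H0 returns (-7, ())
        H1 returns ((-7, ()), 8)
        H2 returns [((-7, ()), 8)]
= [((-5, ()), 8), ((-5, ()), 8), ((-6, ()), 8), ((-6, ()), 8), ((-6, ()), 8), ((-7, ()), 8)]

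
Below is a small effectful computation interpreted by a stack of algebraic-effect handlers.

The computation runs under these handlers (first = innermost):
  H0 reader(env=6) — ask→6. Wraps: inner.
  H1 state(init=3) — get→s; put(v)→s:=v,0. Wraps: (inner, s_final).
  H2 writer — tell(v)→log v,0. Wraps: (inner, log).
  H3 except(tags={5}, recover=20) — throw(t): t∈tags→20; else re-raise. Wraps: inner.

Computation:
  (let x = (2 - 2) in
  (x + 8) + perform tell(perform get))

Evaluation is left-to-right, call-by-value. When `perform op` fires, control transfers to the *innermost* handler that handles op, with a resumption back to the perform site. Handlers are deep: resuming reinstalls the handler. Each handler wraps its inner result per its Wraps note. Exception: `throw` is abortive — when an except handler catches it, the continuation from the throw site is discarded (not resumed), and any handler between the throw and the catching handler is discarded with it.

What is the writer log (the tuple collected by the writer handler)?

Answer: (3)

Step-by-step:
get @ H1 ⇒ 3
tell(3) @ H2 ⇒ log+=3
H0 returns 8
H1 returns (8, 3)
H2 returns ((8, 3), (3))
H3 returns ((8, 3), (3))
= ((8, 3), (3))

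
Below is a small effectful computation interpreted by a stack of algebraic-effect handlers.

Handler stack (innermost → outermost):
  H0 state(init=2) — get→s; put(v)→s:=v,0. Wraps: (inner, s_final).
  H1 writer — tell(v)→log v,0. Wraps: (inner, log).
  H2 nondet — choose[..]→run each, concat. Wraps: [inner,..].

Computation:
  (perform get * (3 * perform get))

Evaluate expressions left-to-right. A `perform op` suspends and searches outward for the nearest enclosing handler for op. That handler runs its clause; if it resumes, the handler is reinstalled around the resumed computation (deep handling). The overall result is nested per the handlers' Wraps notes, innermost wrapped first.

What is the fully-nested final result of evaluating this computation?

Evaluation trace:
get @ H0 ⇒ 2
get @ H0 ⇒ 2
H0 returns (12, 2)
H1 returns ((12, 2), ())
H2 returns [((12, 2), ())]
= [((12, 2), ())]

Answer: [((12, 2), ())]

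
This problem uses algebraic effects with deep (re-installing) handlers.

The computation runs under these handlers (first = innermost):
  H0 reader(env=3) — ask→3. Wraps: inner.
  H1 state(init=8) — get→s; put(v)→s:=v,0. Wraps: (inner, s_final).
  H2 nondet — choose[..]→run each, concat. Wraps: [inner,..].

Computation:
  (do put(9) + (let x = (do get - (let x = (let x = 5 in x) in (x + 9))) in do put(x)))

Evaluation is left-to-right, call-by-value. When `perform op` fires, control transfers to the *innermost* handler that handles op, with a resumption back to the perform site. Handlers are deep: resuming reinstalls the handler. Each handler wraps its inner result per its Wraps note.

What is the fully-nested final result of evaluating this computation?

Answer: [(0, -5)]

Step-by-step:
put(9) @ H1 ⇒ s:=9
get @ H1 ⇒ 9
put(-5) @ H1 ⇒ s:=-5
H0 returns 0
H1 returns (0, -5)
H2 returns [(0, -5)]
= [(0, -5)]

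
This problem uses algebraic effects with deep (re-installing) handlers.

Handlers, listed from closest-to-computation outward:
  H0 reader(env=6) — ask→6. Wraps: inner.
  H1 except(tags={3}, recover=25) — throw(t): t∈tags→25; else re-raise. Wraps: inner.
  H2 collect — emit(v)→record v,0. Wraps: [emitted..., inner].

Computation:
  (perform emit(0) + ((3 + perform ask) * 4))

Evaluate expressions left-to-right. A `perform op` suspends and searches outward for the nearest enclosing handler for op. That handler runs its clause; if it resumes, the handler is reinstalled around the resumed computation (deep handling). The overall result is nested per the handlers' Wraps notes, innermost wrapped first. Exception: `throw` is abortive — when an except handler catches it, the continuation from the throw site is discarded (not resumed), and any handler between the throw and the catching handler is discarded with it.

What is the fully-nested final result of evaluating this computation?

Answer: [0, 36]

Step-by-step:
emit(0) @ H2 ⇒ out+=0
ask @ H0 ⇒ 6
H0 returns 36
H1 returns 36
H2 returns [0, 36]
= [0, 36]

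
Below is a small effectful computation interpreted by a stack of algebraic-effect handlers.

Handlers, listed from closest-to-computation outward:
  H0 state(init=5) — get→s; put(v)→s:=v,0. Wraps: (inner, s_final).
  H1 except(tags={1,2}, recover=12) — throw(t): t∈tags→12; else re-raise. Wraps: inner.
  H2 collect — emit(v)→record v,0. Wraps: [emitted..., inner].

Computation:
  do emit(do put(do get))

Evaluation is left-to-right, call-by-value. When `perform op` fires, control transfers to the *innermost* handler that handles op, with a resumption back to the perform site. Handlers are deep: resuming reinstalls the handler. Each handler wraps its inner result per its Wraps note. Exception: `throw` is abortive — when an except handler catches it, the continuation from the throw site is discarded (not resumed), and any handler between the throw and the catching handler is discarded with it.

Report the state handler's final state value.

Working:
get @ H0 ⇒ 5
put(5) @ H0 ⇒ s:=5
emit(0) @ H2 ⇒ out+=0
H0 returns (0, 5)
H1 returns (0, 5)
H2 returns [0, (0, 5)]
= [0, (0, 5)]

Answer: 5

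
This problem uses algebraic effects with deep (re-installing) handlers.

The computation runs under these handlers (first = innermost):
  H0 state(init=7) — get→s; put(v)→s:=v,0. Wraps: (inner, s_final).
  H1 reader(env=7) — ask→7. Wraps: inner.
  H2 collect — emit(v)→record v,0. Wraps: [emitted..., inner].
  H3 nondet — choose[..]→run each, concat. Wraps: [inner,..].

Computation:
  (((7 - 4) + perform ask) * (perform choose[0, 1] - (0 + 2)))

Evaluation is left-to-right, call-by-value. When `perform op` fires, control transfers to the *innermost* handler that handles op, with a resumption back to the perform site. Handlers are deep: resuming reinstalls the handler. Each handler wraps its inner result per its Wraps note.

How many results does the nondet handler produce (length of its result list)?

Answer: 2

Step-by-step:
ask @ H1 ⇒ 7
choose[0, 1] @ H3
  branch[0] choose=0:
    H0 returns (-20, 7)
    H1 returns (-20, 7)
    H2 returns [(-20, 7)]
    H3 returns [[(-20, 7)]]
  branch[1] choose=1:
    H0 returns (-10, 7)
    H1 returns (-10, 7)
    H2 returns [(-10, 7)]
    H3 returns [[(-10, 7)]]
= [[(-20, 7)], [(-10, 7)]]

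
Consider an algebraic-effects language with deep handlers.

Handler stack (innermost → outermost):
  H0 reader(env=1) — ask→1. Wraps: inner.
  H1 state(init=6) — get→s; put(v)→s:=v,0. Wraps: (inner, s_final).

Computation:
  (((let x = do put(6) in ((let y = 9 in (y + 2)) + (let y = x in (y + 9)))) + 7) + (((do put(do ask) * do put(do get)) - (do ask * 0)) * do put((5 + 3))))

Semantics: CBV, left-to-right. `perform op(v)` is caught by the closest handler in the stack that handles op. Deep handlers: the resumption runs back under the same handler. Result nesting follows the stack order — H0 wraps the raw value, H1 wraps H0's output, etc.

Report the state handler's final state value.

Answer: 8

Working:
put(6) @ H1 ⇒ s:=6
ask @ H0 ⇒ 1
put(1) @ H1 ⇒ s:=1
get @ H1 ⇒ 1
put(1) @ H1 ⇒ s:=1
ask @ H0 ⇒ 1
put(8) @ H1 ⇒ s:=8
H0 returns 27
H1 returns (27, 8)
= (27, 8)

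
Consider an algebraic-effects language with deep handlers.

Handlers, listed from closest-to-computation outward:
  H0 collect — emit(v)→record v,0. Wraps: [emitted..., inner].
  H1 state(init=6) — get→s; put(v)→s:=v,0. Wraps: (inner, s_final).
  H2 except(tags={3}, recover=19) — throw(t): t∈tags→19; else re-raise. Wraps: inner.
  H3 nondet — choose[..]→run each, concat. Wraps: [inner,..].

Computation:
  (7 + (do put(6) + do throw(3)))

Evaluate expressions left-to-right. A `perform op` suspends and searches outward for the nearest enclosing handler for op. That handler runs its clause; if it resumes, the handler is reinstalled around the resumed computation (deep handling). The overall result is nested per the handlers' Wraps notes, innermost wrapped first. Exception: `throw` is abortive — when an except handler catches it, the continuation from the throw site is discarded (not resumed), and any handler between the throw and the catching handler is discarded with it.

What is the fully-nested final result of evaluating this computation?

Answer: [19]

Evaluation trace:
put(6) @ H1 ⇒ s:=6
throw(3) @ H2 caught ⇒ 19
H3 returns [19]
= [19]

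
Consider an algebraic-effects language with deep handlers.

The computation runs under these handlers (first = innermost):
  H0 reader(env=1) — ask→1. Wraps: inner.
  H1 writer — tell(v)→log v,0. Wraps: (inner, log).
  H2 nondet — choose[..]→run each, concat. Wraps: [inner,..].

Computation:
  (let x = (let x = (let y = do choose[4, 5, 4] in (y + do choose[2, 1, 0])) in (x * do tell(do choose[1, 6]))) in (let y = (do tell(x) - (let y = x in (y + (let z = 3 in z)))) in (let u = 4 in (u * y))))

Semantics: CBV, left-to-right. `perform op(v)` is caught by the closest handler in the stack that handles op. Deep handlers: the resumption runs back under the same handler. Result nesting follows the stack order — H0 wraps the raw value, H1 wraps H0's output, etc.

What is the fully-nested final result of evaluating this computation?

Evaluation trace:
choose[4, 5, 4] @ H2
  branch[0] choose=4:
    choose[2, 1, 0] @ H2
      branch[0] choose=2:
        choose[1, 6] @ H2
          branch[0] choose=1:
            tell(1) @ H1 ⇒ log+=1
            tell(0) @ H1 ⇒ log+=0
            H0 returns -12
            H1 returns (-12, (1, 0))
            H2 returns [(-12, (1, 0))]
          branch[1] choose=6:
            tell(6) @ H1 ⇒ log+=6
            tell(0) @ H1 ⇒ log+=0
            H0 returns -12
            H1 returns (-12, (6, 0))
            H2 returns [(-12, (6, 0))]
      branch[1] choose=1:
        choose[1, 6] @ H2
          branch[0] choose=1:
            tell(1) @ H1 ⇒ log+=1
            tell(0) @ H1 ⇒ log+=0
            H0 returns -12
            H1 returns (-12, (1, 0))
            H2 returns [(-12, (1, 0))]
          branch[1] choose=6:
            tell(6) @ H1 ⇒ log+=6
            tell(0) @ H1 ⇒ log+=0
            H0 returns -12
            H1 returns (-12, (6, 0))
            H2 returns [(-12, (6, 0))]
      branch[2] choose=0:
        choose[1, 6] @ H2
          branch[0] choose=1:
            tell(1) @ H1 ⇒ log+=1
            tell(0) @ H1 ⇒ log+=0
            H0 returns -12
            H1 returns (-12, (1, 0))
            H2 returns [(-12, (1, 0))]
          branch[1] choose=6:
            tell(6) @ H1 ⇒ log+=6
            tell(0) @ H1 ⇒ log+=0
            H0 returns -12
            H1 returns (-12, (6, 0))
            H2 returns [(-12, (6, 0))]
  branch[1] choose=5:
    choose[2, 1, 0] @ H2
      branch[0] choose=2:
        choose[1, 6] @ H2
          branch[0] choose=1:
            tell(1) @ H1 ⇒ log+=1
            tell(0) @ H1 ⇒ log+=0
            H0 returns -12
            H1 returns (-12, (1, 0))
            H2 returns [(-12, (1, 0))]
          branch[1] choose=6:
            tell(6) @ H1 ⇒ log+=6
            tell(0) @ H1 ⇒ log+=0
            H0 returns -12
            H1 returns (-12, (6, 0))
            H2 returns [(-12, (6, 0))]
      branch[1] choose=1:
        choose[1, 6] @ H2
          branch[0] choose=1:
            tell(1) @ H1 ⇒ log+=1
            tell(0) @ H1 ⇒ log+=0
            H0 returns -12
            H1 returns (-12, (1, 0))
            H2 returns [(-12, (1, 0))]
          branch[1] choose=6:
            tell(6) @ H1 ⇒ log+=6
            tell(0) @ H1 ⇒ log+=0
            H0 returns -12
            H1 returns (-12, (6, 0))
            H2 returns [(-12, (6, 0))]
      branch[2] choose=0:
        choose[1, 6] @ H2
          branch[0] choose=1:
            tell(1) @ H1 ⇒ log+=1
            tell(0) @ H1 ⇒ log+=0
            H0 returns -12
            H1 returns (-12, (1, 0))
            H2 returns [(-12, (1, 0))]
          branch[1] choose=6:
            tell(6) @ H1 ⇒ log+=6
            tell(0) @ H1 ⇒ log+=0
            H0 returns -12
            H1 returns (-12, (6, 0))
            H2 returns [(-12, (6, 0))]
  branch[2] choose=4:
    choose[2, 1, 0] @ H2
      branch[0] choose=2:
        choose[1, 6] @ H2
          branch[0] choose=1:
            tell(1) @ H1 ⇒ log+=1
            tell(0) @ H1 ⇒ log+=0
            H0 returns -12
            H1 returns (-12, (1, 0))
            H2 returns [(-12, (1, 0))]
          branch[1] choose=6:
            tell(6) @ H1 ⇒ log+=6
            tell(0) @ H1 ⇒ log+=0
            H0 returns -12
            H1 returns (-12, (6, 0))
            H2 returns [(-12, (6, 0))]
      branch[1] choose=1:
        choose[1, 6] @ H2
          branch[0] choose=1:
            tell(1) @ H1 ⇒ log+=1
            tell(0) @ H1 ⇒ log+=0
            H0 returns -12
            H1 returns (-12, (1, 0))
            H2 returns [(-12, (1, 0))]
          branch[1] choose=6:
            tell(6) @ H1 ⇒ log+=6
            tell(0) @ H1 ⇒ log+=0
            H0 returns -12
            H1 returns (-12, (6, 0))
            H2 returns [(-12, (6, 0))]
      branch[2] choose=0:
        choose[1, 6] @ H2
          branch[0] choose=1:
            tell(1) @ H1 ⇒ log+=1
            tell(0) @ H1 ⇒ log+=0
            H0 returns -12
            H1 returns (-12, (1, 0))
            H2 returns [(-12, (1, 0))]
          branch[1] choose=6:
            tell(6) @ H1 ⇒ log+=6
            tell(0) @ H1 ⇒ log+=0
            H0 returns -12
            H1 returns (-12, (6, 0))
            H2 returns [(-12, (6, 0))]
= [(-12, (1, 0)), (-12, (6, 0)), (-12, (1, 0)), (-12, (6, 0)), (-12, (1, 0)), (-12, (6, 0)), (-12, (1, 0)), (-12, (6, 0)), (-12, (1, 0)), (-12, (6, 0)), (-12, (1, 0)), (-12, (6, 0)), (-12, (1, 0)), (-12, (6, 0)), (-12, (1, 0)), (-12, (6, 0)), (-12, (1, 0)), (-12, (6, 0))]

Answer: [(-12, (1, 0)), (-12, (6, 0)), (-12, (1, 0)), (-12, (6, 0)), (-12, (1, 0)), (-12, (6, 0)), (-12, (1, 0)), (-12, (6, 0)), (-12, (1, 0)), (-12, (6, 0)), (-12, (1, 0)), (-12, (6, 0)), (-12, (1, 0)), (-12, (6, 0)), (-12, (1, 0)), (-12, (6, 0)), (-12, (1, 0)), (-12, (6, 0))]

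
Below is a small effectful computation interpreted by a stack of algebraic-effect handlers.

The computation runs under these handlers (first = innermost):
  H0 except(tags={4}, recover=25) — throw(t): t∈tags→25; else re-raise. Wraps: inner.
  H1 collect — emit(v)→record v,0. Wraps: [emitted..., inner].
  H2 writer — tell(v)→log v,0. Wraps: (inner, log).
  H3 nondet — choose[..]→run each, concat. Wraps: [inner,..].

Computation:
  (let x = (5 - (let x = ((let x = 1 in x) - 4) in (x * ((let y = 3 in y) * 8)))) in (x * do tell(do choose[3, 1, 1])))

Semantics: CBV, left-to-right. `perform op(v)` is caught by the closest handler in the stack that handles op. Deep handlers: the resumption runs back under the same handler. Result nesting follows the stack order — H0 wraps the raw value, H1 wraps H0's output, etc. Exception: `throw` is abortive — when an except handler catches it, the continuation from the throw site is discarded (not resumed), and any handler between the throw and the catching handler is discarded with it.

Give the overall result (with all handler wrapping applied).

Answer: [([0], (3)), ([0], (1)), ([0], (1))]

Step-by-step:
choose[3, 1, 1] @ H3
  branch[0] choose=3:
    tell(3) @ H2 ⇒ log+=3
    H0 returns 0
    H1 returns [0]
    H2 returns ([0], (3))
    H3 returns [([0], (3))]
  branch[1] choose=1:
    tell(1) @ H2 ⇒ log+=1
    H0 returns 0
    H1 returns [0]
    H2 returns ([0], (1))
    H3 returns [([0], (1))]
  branch[2] choose=1:
    tell(1) @ H2 ⇒ log+=1
    H0 returns 0
    H1 returns [0]
    H2 returns ([0], (1))
    H3 returns [([0], (1))]
= [([0], (3)), ([0], (1)), ([0], (1))]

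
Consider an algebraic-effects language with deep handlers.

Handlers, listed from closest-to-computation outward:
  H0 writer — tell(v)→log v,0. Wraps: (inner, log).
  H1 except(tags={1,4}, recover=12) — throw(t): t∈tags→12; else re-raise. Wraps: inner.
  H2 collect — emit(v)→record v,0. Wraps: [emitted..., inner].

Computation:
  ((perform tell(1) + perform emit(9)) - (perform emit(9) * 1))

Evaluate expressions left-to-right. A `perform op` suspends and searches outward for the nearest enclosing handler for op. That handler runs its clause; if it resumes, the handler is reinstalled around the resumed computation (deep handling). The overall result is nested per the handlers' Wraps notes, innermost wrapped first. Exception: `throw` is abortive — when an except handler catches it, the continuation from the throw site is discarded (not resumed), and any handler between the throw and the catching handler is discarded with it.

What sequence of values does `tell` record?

Answer: (1)

Evaluation trace:
tell(1) @ H0 ⇒ log+=1
emit(9) @ H2 ⇒ out+=9
emit(9) @ H2 ⇒ out+=9
H0 returns (0, (1))
H1 returns (0, (1))
H2 returns [9, 9, (0, (1))]
= [9, 9, (0, (1))]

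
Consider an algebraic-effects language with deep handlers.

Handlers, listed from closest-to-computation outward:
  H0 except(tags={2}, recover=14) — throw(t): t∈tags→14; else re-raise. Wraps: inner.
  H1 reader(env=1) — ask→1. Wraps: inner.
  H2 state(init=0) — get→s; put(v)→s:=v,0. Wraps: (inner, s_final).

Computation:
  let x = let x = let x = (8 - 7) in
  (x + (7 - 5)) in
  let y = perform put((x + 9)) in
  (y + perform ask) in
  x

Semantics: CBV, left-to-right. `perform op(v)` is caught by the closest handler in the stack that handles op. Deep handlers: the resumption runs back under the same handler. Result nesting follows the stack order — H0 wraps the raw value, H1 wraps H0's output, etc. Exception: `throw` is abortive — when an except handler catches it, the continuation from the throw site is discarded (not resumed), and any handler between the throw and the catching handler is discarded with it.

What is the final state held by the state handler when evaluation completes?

Step-by-step:
put(12) @ H2 ⇒ s:=12
ask @ H1 ⇒ 1
H0 returns 1
H1 returns 1
H2 returns (1, 12)
= (1, 12)

Answer: 12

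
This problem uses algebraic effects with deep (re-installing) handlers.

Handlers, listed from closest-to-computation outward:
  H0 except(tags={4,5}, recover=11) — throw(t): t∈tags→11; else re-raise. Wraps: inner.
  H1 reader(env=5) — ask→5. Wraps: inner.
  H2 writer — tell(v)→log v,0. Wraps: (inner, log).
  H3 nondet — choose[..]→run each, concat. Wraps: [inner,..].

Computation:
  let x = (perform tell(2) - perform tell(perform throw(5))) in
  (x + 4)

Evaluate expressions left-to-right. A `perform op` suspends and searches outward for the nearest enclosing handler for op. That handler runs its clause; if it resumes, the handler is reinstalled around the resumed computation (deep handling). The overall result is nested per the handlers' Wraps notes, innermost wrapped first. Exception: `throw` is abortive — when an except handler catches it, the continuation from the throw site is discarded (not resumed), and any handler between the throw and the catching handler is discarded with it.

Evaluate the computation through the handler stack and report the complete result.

Answer: [(11, (2))]

Evaluation trace:
tell(2) @ H2 ⇒ log+=2
throw(5) @ H0 caught ⇒ 11
H1 returns 11
H2 returns (11, (2))
H3 returns [(11, (2))]
= [(11, (2))]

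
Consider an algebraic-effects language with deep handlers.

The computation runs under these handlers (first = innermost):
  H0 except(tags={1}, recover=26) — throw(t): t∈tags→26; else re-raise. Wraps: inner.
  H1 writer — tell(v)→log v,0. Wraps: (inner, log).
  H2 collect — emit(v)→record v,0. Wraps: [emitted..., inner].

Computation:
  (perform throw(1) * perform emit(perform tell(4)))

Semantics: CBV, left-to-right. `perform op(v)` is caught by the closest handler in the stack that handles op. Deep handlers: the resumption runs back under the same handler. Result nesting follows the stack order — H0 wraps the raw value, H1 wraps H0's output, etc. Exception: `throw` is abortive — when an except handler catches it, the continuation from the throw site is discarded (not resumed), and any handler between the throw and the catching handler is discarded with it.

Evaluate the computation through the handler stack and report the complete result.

Answer: [(26, ())]

Evaluation trace:
throw(1) @ H0 caught ⇒ 26
H1 returns (26, ())
H2 returns [(26, ())]
= [(26, ())]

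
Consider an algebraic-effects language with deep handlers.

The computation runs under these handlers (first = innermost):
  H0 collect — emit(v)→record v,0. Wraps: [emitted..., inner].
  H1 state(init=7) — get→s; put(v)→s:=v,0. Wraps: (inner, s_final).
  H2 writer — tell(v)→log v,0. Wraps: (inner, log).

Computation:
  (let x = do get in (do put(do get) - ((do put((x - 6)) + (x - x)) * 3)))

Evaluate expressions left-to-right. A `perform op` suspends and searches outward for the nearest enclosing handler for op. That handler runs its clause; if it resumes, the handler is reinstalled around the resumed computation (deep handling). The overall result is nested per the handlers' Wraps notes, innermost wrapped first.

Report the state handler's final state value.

Evaluation trace:
get @ H1 ⇒ 7
get @ H1 ⇒ 7
put(7) @ H1 ⇒ s:=7
put(1) @ H1 ⇒ s:=1
H0 returns [0]
H1 returns ([0], 1)
H2 returns (([0], 1), ())
= (([0], 1), ())

Answer: 1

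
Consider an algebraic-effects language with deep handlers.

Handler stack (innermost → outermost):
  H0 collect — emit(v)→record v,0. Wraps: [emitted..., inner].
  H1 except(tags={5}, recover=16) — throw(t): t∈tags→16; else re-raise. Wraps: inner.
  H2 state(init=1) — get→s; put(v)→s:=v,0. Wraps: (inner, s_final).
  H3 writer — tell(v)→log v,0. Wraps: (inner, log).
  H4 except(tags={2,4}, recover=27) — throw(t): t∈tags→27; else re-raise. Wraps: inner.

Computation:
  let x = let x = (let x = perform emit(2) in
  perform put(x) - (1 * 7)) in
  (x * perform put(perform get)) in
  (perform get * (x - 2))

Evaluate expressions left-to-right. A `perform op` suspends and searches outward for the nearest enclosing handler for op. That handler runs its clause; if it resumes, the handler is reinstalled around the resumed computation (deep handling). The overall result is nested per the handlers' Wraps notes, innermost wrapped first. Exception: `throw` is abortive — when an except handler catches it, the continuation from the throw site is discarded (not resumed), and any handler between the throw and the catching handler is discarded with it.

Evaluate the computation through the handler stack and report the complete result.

Answer: (([2, 0], 0), ())

Evaluation trace:
emit(2) @ H0 ⇒ out+=2
put(0) @ H2 ⇒ s:=0
get @ H2 ⇒ 0
put(0) @ H2 ⇒ s:=0
get @ H2 ⇒ 0
H0 returns [2, 0]
H1 returns [2, 0]
H2 returns ([2, 0], 0)
H3 returns (([2, 0], 0), ())
H4 returns (([2, 0], 0), ())
= (([2, 0], 0), ())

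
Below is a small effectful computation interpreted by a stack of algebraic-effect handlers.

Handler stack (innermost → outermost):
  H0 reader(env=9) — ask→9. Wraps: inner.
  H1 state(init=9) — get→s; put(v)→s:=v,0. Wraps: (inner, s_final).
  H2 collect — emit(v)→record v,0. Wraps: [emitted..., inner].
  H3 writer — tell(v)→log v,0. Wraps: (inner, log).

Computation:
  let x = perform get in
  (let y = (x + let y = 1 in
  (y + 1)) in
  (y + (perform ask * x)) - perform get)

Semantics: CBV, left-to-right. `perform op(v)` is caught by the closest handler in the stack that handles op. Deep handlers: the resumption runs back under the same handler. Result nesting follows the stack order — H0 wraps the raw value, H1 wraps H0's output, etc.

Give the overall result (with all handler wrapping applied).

Step-by-step:
get @ H1 ⇒ 9
ask @ H0 ⇒ 9
get @ H1 ⇒ 9
H0 returns 83
H1 returns (83, 9)
H2 returns [(83, 9)]
H3 returns ([(83, 9)], ())
= ([(83, 9)], ())

Answer: ([(83, 9)], ())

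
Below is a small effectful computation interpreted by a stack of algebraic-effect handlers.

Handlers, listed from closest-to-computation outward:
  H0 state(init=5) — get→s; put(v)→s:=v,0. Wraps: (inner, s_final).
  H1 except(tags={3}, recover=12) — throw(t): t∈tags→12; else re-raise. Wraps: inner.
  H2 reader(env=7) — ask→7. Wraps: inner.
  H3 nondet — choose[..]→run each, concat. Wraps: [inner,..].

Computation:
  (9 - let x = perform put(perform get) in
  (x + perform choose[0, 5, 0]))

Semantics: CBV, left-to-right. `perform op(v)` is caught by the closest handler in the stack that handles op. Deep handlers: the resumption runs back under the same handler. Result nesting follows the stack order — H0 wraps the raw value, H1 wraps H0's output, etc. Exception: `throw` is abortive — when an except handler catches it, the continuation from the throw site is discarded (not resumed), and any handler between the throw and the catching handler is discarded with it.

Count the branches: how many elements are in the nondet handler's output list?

Working:
get @ H0 ⇒ 5
put(5) @ H0 ⇒ s:=5
choose[0, 5, 0] @ H3
  branch[0] choose=0:
    H0 returns (9, 5)
    H1 returns (9, 5)
    H2 returns (9, 5)
    H3 returns [(9, 5)]
  branch[1] choose=5:
    H0 returns (4, 5)
    H1 returns (4, 5)
    H2 returns (4, 5)
    H3 returns [(4, 5)]
  branch[2] choose=0:
    H0 returns (9, 5)
    H1 returns (9, 5)
    H2 returns (9, 5)
    H3 returns [(9, 5)]
= [(9, 5), (4, 5), (9, 5)]

Answer: 3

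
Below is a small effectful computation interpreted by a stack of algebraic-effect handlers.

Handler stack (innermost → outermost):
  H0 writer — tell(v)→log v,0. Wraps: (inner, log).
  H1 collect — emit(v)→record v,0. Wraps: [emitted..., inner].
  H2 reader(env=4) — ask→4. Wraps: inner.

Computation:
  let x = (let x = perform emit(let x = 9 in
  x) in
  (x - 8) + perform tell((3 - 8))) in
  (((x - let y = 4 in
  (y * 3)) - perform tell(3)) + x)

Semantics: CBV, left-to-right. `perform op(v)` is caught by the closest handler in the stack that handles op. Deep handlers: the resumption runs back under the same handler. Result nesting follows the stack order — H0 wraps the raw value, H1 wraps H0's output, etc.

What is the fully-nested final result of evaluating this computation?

Answer: [9, (-28, (-5, 3))]

Evaluation trace:
emit(9) @ H1 ⇒ out+=9
tell(-5) @ H0 ⇒ log+=-5
tell(3) @ H0 ⇒ log+=3
H0 returns (-28, (-5, 3))
H1 returns [9, (-28, (-5, 3))]
H2 returns [9, (-28, (-5, 3))]
= [9, (-28, (-5, 3))]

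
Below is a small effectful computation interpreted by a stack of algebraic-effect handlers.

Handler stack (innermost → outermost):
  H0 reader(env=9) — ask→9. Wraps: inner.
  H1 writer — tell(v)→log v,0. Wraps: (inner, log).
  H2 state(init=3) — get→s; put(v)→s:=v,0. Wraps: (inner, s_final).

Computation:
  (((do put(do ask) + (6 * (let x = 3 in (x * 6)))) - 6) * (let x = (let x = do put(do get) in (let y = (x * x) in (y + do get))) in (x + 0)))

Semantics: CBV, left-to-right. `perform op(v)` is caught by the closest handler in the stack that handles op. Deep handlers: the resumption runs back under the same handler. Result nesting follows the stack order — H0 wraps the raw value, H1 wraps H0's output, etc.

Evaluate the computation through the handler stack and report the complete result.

Answer: ((918, ()), 9)

Step-by-step:
ask @ H0 ⇒ 9
put(9) @ H2 ⇒ s:=9
get @ H2 ⇒ 9
put(9) @ H2 ⇒ s:=9
get @ H2 ⇒ 9
H0 returns 918
H1 returns (918, ())
H2 returns ((918, ()), 9)
= ((918, ()), 9)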